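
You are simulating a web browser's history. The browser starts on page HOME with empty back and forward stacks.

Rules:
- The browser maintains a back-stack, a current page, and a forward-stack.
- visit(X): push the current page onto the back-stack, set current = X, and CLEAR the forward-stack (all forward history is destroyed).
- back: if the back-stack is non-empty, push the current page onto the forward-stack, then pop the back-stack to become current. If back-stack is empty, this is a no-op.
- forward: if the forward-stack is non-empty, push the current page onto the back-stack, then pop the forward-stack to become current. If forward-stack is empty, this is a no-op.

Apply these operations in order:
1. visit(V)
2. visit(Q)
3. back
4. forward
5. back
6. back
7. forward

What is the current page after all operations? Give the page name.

Answer: V

Derivation:
After 1 (visit(V)): cur=V back=1 fwd=0
After 2 (visit(Q)): cur=Q back=2 fwd=0
After 3 (back): cur=V back=1 fwd=1
After 4 (forward): cur=Q back=2 fwd=0
After 5 (back): cur=V back=1 fwd=1
After 6 (back): cur=HOME back=0 fwd=2
After 7 (forward): cur=V back=1 fwd=1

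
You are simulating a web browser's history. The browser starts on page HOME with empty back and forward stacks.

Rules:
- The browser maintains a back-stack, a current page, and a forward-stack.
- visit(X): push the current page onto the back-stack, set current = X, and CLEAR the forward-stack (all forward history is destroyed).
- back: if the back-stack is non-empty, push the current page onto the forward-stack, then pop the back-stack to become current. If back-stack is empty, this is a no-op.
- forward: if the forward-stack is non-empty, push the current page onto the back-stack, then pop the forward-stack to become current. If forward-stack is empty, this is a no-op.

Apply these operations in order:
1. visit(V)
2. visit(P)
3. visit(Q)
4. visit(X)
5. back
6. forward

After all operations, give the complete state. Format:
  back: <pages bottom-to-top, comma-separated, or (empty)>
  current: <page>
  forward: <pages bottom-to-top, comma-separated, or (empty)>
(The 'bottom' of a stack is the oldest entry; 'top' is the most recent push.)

Answer: back: HOME,V,P,Q
current: X
forward: (empty)

Derivation:
After 1 (visit(V)): cur=V back=1 fwd=0
After 2 (visit(P)): cur=P back=2 fwd=0
After 3 (visit(Q)): cur=Q back=3 fwd=0
After 4 (visit(X)): cur=X back=4 fwd=0
After 5 (back): cur=Q back=3 fwd=1
After 6 (forward): cur=X back=4 fwd=0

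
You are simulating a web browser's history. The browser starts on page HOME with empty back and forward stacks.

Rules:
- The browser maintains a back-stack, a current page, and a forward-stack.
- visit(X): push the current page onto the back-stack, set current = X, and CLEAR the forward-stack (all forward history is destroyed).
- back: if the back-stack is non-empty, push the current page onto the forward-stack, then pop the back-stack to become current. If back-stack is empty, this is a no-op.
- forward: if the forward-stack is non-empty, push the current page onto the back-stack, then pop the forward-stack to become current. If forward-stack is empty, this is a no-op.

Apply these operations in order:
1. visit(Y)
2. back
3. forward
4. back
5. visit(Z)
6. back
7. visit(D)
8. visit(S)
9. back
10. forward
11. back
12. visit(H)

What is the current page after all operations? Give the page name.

After 1 (visit(Y)): cur=Y back=1 fwd=0
After 2 (back): cur=HOME back=0 fwd=1
After 3 (forward): cur=Y back=1 fwd=0
After 4 (back): cur=HOME back=0 fwd=1
After 5 (visit(Z)): cur=Z back=1 fwd=0
After 6 (back): cur=HOME back=0 fwd=1
After 7 (visit(D)): cur=D back=1 fwd=0
After 8 (visit(S)): cur=S back=2 fwd=0
After 9 (back): cur=D back=1 fwd=1
After 10 (forward): cur=S back=2 fwd=0
After 11 (back): cur=D back=1 fwd=1
After 12 (visit(H)): cur=H back=2 fwd=0

Answer: H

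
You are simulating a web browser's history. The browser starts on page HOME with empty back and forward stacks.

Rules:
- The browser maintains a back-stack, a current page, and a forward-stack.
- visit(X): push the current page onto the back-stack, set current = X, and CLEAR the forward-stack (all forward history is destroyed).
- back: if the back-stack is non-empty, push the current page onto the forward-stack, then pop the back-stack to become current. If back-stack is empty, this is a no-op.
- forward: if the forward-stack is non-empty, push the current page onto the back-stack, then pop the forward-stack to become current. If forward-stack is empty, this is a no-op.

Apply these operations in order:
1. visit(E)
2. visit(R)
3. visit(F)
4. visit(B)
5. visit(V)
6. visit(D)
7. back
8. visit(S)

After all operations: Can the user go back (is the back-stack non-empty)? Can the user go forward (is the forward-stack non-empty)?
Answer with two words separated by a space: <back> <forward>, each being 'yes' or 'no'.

After 1 (visit(E)): cur=E back=1 fwd=0
After 2 (visit(R)): cur=R back=2 fwd=0
After 3 (visit(F)): cur=F back=3 fwd=0
After 4 (visit(B)): cur=B back=4 fwd=0
After 5 (visit(V)): cur=V back=5 fwd=0
After 6 (visit(D)): cur=D back=6 fwd=0
After 7 (back): cur=V back=5 fwd=1
After 8 (visit(S)): cur=S back=6 fwd=0

Answer: yes no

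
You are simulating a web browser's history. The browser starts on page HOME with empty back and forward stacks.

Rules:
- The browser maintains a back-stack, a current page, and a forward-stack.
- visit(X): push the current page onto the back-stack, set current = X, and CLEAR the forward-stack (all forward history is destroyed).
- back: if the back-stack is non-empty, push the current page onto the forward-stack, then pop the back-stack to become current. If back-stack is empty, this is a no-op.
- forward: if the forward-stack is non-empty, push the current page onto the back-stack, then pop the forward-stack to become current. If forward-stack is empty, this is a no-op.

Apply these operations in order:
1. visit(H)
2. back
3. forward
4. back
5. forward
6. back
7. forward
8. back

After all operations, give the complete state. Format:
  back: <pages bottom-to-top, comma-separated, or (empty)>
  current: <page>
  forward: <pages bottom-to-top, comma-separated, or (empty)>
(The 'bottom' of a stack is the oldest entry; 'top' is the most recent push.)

Answer: back: (empty)
current: HOME
forward: H

Derivation:
After 1 (visit(H)): cur=H back=1 fwd=0
After 2 (back): cur=HOME back=0 fwd=1
After 3 (forward): cur=H back=1 fwd=0
After 4 (back): cur=HOME back=0 fwd=1
After 5 (forward): cur=H back=1 fwd=0
After 6 (back): cur=HOME back=0 fwd=1
After 7 (forward): cur=H back=1 fwd=0
After 8 (back): cur=HOME back=0 fwd=1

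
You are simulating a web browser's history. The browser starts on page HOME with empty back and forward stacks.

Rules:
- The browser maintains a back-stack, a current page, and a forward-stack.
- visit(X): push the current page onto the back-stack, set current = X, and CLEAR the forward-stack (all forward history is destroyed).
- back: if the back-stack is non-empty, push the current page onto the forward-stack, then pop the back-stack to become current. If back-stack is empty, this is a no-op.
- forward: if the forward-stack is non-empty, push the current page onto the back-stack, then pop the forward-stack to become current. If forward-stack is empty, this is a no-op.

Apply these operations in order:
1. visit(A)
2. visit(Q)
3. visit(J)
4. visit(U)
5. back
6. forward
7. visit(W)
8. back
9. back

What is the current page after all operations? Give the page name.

After 1 (visit(A)): cur=A back=1 fwd=0
After 2 (visit(Q)): cur=Q back=2 fwd=0
After 3 (visit(J)): cur=J back=3 fwd=0
After 4 (visit(U)): cur=U back=4 fwd=0
After 5 (back): cur=J back=3 fwd=1
After 6 (forward): cur=U back=4 fwd=0
After 7 (visit(W)): cur=W back=5 fwd=0
After 8 (back): cur=U back=4 fwd=1
After 9 (back): cur=J back=3 fwd=2

Answer: J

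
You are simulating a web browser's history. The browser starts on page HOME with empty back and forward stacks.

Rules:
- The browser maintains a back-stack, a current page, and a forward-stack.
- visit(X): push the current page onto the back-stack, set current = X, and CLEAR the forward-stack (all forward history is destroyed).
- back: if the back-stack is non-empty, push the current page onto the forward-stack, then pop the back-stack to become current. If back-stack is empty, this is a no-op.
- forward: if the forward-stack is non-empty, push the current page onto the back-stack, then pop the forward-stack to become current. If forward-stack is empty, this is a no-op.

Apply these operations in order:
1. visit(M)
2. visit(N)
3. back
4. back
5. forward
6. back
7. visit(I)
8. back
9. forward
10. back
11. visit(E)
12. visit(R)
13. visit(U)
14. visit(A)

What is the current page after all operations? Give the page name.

After 1 (visit(M)): cur=M back=1 fwd=0
After 2 (visit(N)): cur=N back=2 fwd=0
After 3 (back): cur=M back=1 fwd=1
After 4 (back): cur=HOME back=0 fwd=2
After 5 (forward): cur=M back=1 fwd=1
After 6 (back): cur=HOME back=0 fwd=2
After 7 (visit(I)): cur=I back=1 fwd=0
After 8 (back): cur=HOME back=0 fwd=1
After 9 (forward): cur=I back=1 fwd=0
After 10 (back): cur=HOME back=0 fwd=1
After 11 (visit(E)): cur=E back=1 fwd=0
After 12 (visit(R)): cur=R back=2 fwd=0
After 13 (visit(U)): cur=U back=3 fwd=0
After 14 (visit(A)): cur=A back=4 fwd=0

Answer: A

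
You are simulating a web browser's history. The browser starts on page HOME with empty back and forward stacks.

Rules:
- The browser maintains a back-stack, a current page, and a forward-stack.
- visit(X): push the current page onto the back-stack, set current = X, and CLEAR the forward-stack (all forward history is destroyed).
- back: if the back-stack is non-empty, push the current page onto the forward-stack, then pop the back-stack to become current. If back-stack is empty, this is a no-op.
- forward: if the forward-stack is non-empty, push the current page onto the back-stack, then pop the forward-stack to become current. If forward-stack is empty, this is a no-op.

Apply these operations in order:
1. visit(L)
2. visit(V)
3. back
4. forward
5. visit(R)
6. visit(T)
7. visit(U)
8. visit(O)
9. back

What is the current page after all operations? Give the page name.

After 1 (visit(L)): cur=L back=1 fwd=0
After 2 (visit(V)): cur=V back=2 fwd=0
After 3 (back): cur=L back=1 fwd=1
After 4 (forward): cur=V back=2 fwd=0
After 5 (visit(R)): cur=R back=3 fwd=0
After 6 (visit(T)): cur=T back=4 fwd=0
After 7 (visit(U)): cur=U back=5 fwd=0
After 8 (visit(O)): cur=O back=6 fwd=0
After 9 (back): cur=U back=5 fwd=1

Answer: U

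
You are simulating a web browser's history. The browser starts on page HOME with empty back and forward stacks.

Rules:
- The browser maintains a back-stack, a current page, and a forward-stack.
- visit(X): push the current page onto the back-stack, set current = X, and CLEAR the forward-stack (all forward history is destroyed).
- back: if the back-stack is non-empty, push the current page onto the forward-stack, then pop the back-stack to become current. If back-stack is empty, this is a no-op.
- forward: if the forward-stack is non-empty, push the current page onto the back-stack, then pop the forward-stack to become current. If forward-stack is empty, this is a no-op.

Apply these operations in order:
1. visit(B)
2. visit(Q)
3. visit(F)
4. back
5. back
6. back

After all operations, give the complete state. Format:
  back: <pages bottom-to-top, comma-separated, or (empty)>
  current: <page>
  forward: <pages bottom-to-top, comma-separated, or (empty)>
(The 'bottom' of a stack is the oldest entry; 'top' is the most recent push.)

Answer: back: (empty)
current: HOME
forward: F,Q,B

Derivation:
After 1 (visit(B)): cur=B back=1 fwd=0
After 2 (visit(Q)): cur=Q back=2 fwd=0
After 3 (visit(F)): cur=F back=3 fwd=0
After 4 (back): cur=Q back=2 fwd=1
After 5 (back): cur=B back=1 fwd=2
After 6 (back): cur=HOME back=0 fwd=3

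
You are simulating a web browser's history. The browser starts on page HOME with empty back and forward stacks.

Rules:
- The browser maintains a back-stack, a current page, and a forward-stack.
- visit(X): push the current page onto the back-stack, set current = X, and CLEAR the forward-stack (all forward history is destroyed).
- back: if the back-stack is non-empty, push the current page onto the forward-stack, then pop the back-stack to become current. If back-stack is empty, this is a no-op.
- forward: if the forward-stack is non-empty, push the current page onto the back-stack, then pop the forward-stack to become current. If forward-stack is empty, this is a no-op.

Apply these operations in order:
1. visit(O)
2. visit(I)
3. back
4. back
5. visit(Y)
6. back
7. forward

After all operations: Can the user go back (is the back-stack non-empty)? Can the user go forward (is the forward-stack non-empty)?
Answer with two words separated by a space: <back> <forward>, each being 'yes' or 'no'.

Answer: yes no

Derivation:
After 1 (visit(O)): cur=O back=1 fwd=0
After 2 (visit(I)): cur=I back=2 fwd=0
After 3 (back): cur=O back=1 fwd=1
After 4 (back): cur=HOME back=0 fwd=2
After 5 (visit(Y)): cur=Y back=1 fwd=0
After 6 (back): cur=HOME back=0 fwd=1
After 7 (forward): cur=Y back=1 fwd=0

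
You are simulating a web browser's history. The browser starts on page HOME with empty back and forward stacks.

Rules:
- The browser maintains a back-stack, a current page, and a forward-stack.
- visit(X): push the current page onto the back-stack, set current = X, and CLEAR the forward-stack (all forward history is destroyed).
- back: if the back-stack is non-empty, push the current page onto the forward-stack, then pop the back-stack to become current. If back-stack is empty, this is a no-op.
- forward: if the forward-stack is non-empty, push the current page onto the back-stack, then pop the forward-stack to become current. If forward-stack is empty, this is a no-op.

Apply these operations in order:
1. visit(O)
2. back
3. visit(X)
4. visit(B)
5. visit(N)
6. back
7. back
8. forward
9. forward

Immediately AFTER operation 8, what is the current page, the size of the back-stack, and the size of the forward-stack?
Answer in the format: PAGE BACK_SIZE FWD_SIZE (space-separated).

After 1 (visit(O)): cur=O back=1 fwd=0
After 2 (back): cur=HOME back=0 fwd=1
After 3 (visit(X)): cur=X back=1 fwd=0
After 4 (visit(B)): cur=B back=2 fwd=0
After 5 (visit(N)): cur=N back=3 fwd=0
After 6 (back): cur=B back=2 fwd=1
After 7 (back): cur=X back=1 fwd=2
After 8 (forward): cur=B back=2 fwd=1

B 2 1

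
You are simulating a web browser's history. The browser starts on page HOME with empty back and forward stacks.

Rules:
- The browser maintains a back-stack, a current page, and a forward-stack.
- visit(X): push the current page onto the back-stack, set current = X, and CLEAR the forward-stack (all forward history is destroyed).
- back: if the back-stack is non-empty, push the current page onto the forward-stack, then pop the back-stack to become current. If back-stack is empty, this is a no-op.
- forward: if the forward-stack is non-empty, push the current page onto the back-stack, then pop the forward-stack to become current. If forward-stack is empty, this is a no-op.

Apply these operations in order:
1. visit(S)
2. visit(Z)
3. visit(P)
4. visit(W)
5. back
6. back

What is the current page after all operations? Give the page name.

Answer: Z

Derivation:
After 1 (visit(S)): cur=S back=1 fwd=0
After 2 (visit(Z)): cur=Z back=2 fwd=0
After 3 (visit(P)): cur=P back=3 fwd=0
After 4 (visit(W)): cur=W back=4 fwd=0
After 5 (back): cur=P back=3 fwd=1
After 6 (back): cur=Z back=2 fwd=2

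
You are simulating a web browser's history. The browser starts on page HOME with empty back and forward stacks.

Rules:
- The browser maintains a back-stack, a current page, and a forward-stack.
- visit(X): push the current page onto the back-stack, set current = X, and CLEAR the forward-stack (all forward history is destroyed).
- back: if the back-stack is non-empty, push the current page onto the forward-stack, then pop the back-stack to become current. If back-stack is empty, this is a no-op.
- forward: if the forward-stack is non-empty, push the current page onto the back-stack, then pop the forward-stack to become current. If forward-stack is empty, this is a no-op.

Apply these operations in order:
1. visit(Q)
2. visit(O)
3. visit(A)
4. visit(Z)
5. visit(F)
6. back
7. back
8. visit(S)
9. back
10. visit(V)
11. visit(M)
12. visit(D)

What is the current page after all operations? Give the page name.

After 1 (visit(Q)): cur=Q back=1 fwd=0
After 2 (visit(O)): cur=O back=2 fwd=0
After 3 (visit(A)): cur=A back=3 fwd=0
After 4 (visit(Z)): cur=Z back=4 fwd=0
After 5 (visit(F)): cur=F back=5 fwd=0
After 6 (back): cur=Z back=4 fwd=1
After 7 (back): cur=A back=3 fwd=2
After 8 (visit(S)): cur=S back=4 fwd=0
After 9 (back): cur=A back=3 fwd=1
After 10 (visit(V)): cur=V back=4 fwd=0
After 11 (visit(M)): cur=M back=5 fwd=0
After 12 (visit(D)): cur=D back=6 fwd=0

Answer: D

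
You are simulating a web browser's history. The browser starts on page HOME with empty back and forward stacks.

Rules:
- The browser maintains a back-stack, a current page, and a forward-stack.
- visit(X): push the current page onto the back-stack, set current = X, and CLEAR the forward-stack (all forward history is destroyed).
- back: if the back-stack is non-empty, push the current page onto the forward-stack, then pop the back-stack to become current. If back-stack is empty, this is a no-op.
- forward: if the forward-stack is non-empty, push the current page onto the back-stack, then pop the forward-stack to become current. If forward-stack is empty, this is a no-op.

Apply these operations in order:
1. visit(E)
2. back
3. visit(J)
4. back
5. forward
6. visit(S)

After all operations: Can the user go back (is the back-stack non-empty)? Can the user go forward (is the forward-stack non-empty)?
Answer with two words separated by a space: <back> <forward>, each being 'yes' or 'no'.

After 1 (visit(E)): cur=E back=1 fwd=0
After 2 (back): cur=HOME back=0 fwd=1
After 3 (visit(J)): cur=J back=1 fwd=0
After 4 (back): cur=HOME back=0 fwd=1
After 5 (forward): cur=J back=1 fwd=0
After 6 (visit(S)): cur=S back=2 fwd=0

Answer: yes no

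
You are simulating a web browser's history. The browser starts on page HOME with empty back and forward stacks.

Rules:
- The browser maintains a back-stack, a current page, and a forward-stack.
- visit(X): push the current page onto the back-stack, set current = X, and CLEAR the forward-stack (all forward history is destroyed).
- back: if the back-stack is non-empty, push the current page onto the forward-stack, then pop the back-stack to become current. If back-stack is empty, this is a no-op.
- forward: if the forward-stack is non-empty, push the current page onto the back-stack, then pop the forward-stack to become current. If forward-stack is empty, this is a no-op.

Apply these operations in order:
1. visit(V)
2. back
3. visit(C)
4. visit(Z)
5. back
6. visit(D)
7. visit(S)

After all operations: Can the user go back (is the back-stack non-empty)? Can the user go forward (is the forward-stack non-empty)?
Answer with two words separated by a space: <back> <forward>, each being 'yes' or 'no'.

Answer: yes no

Derivation:
After 1 (visit(V)): cur=V back=1 fwd=0
After 2 (back): cur=HOME back=0 fwd=1
After 3 (visit(C)): cur=C back=1 fwd=0
After 4 (visit(Z)): cur=Z back=2 fwd=0
After 5 (back): cur=C back=1 fwd=1
After 6 (visit(D)): cur=D back=2 fwd=0
After 7 (visit(S)): cur=S back=3 fwd=0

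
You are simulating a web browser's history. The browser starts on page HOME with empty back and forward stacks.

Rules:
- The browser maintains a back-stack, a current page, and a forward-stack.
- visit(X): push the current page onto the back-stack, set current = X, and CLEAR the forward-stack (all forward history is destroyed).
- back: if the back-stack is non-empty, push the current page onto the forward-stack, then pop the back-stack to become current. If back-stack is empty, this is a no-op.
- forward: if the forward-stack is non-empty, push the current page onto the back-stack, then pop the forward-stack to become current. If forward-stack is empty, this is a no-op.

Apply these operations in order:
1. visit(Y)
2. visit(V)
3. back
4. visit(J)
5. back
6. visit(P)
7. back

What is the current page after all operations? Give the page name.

Answer: Y

Derivation:
After 1 (visit(Y)): cur=Y back=1 fwd=0
After 2 (visit(V)): cur=V back=2 fwd=0
After 3 (back): cur=Y back=1 fwd=1
After 4 (visit(J)): cur=J back=2 fwd=0
After 5 (back): cur=Y back=1 fwd=1
After 6 (visit(P)): cur=P back=2 fwd=0
After 7 (back): cur=Y back=1 fwd=1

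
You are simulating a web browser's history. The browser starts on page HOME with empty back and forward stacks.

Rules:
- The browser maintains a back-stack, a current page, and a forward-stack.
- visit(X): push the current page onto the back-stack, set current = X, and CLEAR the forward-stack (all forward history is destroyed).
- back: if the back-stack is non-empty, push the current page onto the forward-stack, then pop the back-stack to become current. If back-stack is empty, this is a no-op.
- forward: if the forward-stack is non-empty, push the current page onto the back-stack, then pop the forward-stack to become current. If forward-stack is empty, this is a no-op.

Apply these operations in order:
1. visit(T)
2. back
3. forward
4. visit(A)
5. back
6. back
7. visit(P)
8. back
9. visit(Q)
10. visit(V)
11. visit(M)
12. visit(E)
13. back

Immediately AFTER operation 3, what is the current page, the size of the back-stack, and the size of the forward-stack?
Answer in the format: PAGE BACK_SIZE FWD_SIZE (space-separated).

After 1 (visit(T)): cur=T back=1 fwd=0
After 2 (back): cur=HOME back=0 fwd=1
After 3 (forward): cur=T back=1 fwd=0

T 1 0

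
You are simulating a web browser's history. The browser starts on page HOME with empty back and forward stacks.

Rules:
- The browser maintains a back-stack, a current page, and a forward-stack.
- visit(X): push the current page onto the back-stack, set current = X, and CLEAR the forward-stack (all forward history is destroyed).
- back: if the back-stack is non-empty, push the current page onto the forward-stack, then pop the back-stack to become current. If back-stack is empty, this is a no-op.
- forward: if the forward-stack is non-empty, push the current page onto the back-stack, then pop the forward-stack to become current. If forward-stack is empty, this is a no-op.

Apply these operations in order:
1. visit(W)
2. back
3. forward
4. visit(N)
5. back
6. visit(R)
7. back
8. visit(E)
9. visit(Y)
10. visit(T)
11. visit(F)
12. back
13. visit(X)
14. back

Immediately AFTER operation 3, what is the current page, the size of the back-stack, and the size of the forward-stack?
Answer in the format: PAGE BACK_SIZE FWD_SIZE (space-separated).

After 1 (visit(W)): cur=W back=1 fwd=0
After 2 (back): cur=HOME back=0 fwd=1
After 3 (forward): cur=W back=1 fwd=0

W 1 0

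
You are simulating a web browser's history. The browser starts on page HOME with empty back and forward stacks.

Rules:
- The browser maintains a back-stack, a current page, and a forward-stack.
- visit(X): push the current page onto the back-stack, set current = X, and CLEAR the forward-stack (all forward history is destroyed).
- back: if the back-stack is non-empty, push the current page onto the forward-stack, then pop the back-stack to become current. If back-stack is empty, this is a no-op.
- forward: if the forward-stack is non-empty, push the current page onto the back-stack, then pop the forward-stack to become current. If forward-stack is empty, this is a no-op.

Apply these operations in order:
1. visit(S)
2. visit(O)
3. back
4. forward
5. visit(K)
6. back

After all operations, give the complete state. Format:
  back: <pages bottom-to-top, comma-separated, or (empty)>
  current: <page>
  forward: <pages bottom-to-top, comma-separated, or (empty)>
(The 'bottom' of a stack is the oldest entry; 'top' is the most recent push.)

Answer: back: HOME,S
current: O
forward: K

Derivation:
After 1 (visit(S)): cur=S back=1 fwd=0
After 2 (visit(O)): cur=O back=2 fwd=0
After 3 (back): cur=S back=1 fwd=1
After 4 (forward): cur=O back=2 fwd=0
After 5 (visit(K)): cur=K back=3 fwd=0
After 6 (back): cur=O back=2 fwd=1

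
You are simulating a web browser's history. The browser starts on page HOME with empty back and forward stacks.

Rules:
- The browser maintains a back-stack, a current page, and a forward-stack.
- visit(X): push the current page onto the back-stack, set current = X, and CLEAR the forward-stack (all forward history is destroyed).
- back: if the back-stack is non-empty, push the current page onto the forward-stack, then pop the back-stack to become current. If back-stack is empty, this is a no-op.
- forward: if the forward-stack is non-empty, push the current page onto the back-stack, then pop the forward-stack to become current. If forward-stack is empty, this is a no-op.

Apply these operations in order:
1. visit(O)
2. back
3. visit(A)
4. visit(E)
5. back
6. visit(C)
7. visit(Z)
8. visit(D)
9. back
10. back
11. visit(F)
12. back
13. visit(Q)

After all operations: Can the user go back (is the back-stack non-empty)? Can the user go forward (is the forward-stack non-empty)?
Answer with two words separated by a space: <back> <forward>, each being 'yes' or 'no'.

After 1 (visit(O)): cur=O back=1 fwd=0
After 2 (back): cur=HOME back=0 fwd=1
After 3 (visit(A)): cur=A back=1 fwd=0
After 4 (visit(E)): cur=E back=2 fwd=0
After 5 (back): cur=A back=1 fwd=1
After 6 (visit(C)): cur=C back=2 fwd=0
After 7 (visit(Z)): cur=Z back=3 fwd=0
After 8 (visit(D)): cur=D back=4 fwd=0
After 9 (back): cur=Z back=3 fwd=1
After 10 (back): cur=C back=2 fwd=2
After 11 (visit(F)): cur=F back=3 fwd=0
After 12 (back): cur=C back=2 fwd=1
After 13 (visit(Q)): cur=Q back=3 fwd=0

Answer: yes no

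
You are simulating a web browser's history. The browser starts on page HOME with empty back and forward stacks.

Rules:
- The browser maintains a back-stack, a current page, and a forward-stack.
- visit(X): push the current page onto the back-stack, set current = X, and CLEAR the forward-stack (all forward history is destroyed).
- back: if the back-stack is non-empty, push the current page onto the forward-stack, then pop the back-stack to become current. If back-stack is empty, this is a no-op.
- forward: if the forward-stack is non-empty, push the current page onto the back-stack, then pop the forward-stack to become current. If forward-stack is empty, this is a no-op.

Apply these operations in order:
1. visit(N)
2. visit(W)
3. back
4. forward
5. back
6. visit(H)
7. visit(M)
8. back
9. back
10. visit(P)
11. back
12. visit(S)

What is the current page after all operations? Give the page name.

After 1 (visit(N)): cur=N back=1 fwd=0
After 2 (visit(W)): cur=W back=2 fwd=0
After 3 (back): cur=N back=1 fwd=1
After 4 (forward): cur=W back=2 fwd=0
After 5 (back): cur=N back=1 fwd=1
After 6 (visit(H)): cur=H back=2 fwd=0
After 7 (visit(M)): cur=M back=3 fwd=0
After 8 (back): cur=H back=2 fwd=1
After 9 (back): cur=N back=1 fwd=2
After 10 (visit(P)): cur=P back=2 fwd=0
After 11 (back): cur=N back=1 fwd=1
After 12 (visit(S)): cur=S back=2 fwd=0

Answer: S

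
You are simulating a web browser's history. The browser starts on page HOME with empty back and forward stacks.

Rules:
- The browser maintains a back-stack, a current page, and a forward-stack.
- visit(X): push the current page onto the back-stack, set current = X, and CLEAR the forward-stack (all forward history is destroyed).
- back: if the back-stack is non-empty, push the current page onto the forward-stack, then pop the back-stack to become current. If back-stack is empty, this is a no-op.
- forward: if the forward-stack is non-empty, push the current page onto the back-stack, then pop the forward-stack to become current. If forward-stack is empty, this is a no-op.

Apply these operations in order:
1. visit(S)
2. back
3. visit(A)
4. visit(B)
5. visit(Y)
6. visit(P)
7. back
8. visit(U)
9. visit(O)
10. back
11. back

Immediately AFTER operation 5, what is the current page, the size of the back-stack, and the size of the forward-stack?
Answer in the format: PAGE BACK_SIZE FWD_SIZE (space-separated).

After 1 (visit(S)): cur=S back=1 fwd=0
After 2 (back): cur=HOME back=0 fwd=1
After 3 (visit(A)): cur=A back=1 fwd=0
After 4 (visit(B)): cur=B back=2 fwd=0
After 5 (visit(Y)): cur=Y back=3 fwd=0

Y 3 0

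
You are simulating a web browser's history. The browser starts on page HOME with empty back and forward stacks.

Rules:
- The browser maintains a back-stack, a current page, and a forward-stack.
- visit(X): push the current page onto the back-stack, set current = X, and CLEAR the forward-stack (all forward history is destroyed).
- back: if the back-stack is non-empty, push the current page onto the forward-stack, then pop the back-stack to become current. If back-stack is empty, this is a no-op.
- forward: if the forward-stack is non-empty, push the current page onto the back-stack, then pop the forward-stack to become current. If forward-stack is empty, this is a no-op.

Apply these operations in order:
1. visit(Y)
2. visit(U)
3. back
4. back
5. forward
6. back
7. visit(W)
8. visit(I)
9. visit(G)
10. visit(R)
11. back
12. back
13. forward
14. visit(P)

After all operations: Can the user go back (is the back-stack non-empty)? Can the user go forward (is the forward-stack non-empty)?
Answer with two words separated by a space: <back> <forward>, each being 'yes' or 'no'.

Answer: yes no

Derivation:
After 1 (visit(Y)): cur=Y back=1 fwd=0
After 2 (visit(U)): cur=U back=2 fwd=0
After 3 (back): cur=Y back=1 fwd=1
After 4 (back): cur=HOME back=0 fwd=2
After 5 (forward): cur=Y back=1 fwd=1
After 6 (back): cur=HOME back=0 fwd=2
After 7 (visit(W)): cur=W back=1 fwd=0
After 8 (visit(I)): cur=I back=2 fwd=0
After 9 (visit(G)): cur=G back=3 fwd=0
After 10 (visit(R)): cur=R back=4 fwd=0
After 11 (back): cur=G back=3 fwd=1
After 12 (back): cur=I back=2 fwd=2
After 13 (forward): cur=G back=3 fwd=1
After 14 (visit(P)): cur=P back=4 fwd=0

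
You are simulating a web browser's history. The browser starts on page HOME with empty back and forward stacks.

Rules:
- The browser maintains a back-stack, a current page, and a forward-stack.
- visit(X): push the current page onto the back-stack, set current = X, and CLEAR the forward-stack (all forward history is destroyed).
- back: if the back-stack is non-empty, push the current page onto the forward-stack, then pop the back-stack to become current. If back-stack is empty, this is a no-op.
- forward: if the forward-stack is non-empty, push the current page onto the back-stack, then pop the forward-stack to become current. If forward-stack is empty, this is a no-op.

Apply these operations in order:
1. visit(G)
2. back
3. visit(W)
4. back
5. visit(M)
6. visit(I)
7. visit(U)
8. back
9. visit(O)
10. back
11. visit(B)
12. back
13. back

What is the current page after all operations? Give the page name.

After 1 (visit(G)): cur=G back=1 fwd=0
After 2 (back): cur=HOME back=0 fwd=1
After 3 (visit(W)): cur=W back=1 fwd=0
After 4 (back): cur=HOME back=0 fwd=1
After 5 (visit(M)): cur=M back=1 fwd=0
After 6 (visit(I)): cur=I back=2 fwd=0
After 7 (visit(U)): cur=U back=3 fwd=0
After 8 (back): cur=I back=2 fwd=1
After 9 (visit(O)): cur=O back=3 fwd=0
After 10 (back): cur=I back=2 fwd=1
After 11 (visit(B)): cur=B back=3 fwd=0
After 12 (back): cur=I back=2 fwd=1
After 13 (back): cur=M back=1 fwd=2

Answer: M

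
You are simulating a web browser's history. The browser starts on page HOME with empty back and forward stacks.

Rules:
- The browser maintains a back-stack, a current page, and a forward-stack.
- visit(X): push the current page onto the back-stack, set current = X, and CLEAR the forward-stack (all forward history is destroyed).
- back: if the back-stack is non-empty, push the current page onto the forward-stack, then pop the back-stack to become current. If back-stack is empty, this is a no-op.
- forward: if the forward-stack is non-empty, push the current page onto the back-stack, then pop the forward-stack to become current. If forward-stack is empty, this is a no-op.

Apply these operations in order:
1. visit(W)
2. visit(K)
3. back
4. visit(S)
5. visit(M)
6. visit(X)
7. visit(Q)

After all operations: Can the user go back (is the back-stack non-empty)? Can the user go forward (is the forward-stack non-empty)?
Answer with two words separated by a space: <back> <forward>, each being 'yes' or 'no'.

After 1 (visit(W)): cur=W back=1 fwd=0
After 2 (visit(K)): cur=K back=2 fwd=0
After 3 (back): cur=W back=1 fwd=1
After 4 (visit(S)): cur=S back=2 fwd=0
After 5 (visit(M)): cur=M back=3 fwd=0
After 6 (visit(X)): cur=X back=4 fwd=0
After 7 (visit(Q)): cur=Q back=5 fwd=0

Answer: yes no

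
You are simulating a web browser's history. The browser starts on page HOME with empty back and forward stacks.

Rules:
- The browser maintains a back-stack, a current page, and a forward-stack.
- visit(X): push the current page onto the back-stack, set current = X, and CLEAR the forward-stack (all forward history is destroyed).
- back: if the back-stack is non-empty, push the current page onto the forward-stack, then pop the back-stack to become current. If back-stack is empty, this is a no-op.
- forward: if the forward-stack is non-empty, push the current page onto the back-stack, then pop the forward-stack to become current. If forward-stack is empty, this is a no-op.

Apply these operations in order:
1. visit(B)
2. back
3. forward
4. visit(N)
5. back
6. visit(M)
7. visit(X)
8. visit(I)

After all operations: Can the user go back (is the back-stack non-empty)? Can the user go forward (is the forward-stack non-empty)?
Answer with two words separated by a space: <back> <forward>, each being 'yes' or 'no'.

After 1 (visit(B)): cur=B back=1 fwd=0
After 2 (back): cur=HOME back=0 fwd=1
After 3 (forward): cur=B back=1 fwd=0
After 4 (visit(N)): cur=N back=2 fwd=0
After 5 (back): cur=B back=1 fwd=1
After 6 (visit(M)): cur=M back=2 fwd=0
After 7 (visit(X)): cur=X back=3 fwd=0
After 8 (visit(I)): cur=I back=4 fwd=0

Answer: yes no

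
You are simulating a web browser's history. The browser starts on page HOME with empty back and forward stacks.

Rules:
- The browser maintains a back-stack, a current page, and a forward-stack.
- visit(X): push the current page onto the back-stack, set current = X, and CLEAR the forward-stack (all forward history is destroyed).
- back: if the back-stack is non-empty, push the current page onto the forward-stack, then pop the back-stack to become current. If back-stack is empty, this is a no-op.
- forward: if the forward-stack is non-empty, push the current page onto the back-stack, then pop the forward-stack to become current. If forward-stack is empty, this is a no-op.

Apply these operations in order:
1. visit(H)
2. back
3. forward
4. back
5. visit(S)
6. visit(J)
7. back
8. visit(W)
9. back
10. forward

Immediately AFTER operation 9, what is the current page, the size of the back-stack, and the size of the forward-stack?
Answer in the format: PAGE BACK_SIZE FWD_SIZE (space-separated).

After 1 (visit(H)): cur=H back=1 fwd=0
After 2 (back): cur=HOME back=0 fwd=1
After 3 (forward): cur=H back=1 fwd=0
After 4 (back): cur=HOME back=0 fwd=1
After 5 (visit(S)): cur=S back=1 fwd=0
After 6 (visit(J)): cur=J back=2 fwd=0
After 7 (back): cur=S back=1 fwd=1
After 8 (visit(W)): cur=W back=2 fwd=0
After 9 (back): cur=S back=1 fwd=1

S 1 1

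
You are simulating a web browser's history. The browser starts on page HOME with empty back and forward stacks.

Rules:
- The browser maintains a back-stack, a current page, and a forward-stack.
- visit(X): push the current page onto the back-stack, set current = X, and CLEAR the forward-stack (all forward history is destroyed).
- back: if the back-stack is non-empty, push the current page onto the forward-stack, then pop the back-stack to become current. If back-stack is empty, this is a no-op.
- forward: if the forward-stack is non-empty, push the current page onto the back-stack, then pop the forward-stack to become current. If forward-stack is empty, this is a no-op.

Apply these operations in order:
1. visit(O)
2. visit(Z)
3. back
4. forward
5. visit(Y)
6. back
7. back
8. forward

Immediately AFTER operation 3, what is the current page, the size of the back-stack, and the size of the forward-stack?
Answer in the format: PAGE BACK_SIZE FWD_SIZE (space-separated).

After 1 (visit(O)): cur=O back=1 fwd=0
After 2 (visit(Z)): cur=Z back=2 fwd=0
After 3 (back): cur=O back=1 fwd=1

O 1 1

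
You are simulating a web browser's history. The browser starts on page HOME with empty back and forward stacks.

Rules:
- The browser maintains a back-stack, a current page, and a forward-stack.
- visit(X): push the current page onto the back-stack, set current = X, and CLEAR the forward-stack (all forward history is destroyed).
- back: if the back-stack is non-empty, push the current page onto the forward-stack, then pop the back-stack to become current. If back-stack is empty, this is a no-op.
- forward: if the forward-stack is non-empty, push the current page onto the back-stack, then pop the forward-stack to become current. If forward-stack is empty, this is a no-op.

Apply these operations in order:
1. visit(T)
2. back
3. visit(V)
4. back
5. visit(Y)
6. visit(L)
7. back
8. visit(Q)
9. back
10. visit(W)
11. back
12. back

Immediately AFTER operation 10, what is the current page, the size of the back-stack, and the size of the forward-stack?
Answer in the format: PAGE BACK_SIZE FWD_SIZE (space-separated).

After 1 (visit(T)): cur=T back=1 fwd=0
After 2 (back): cur=HOME back=0 fwd=1
After 3 (visit(V)): cur=V back=1 fwd=0
After 4 (back): cur=HOME back=0 fwd=1
After 5 (visit(Y)): cur=Y back=1 fwd=0
After 6 (visit(L)): cur=L back=2 fwd=0
After 7 (back): cur=Y back=1 fwd=1
After 8 (visit(Q)): cur=Q back=2 fwd=0
After 9 (back): cur=Y back=1 fwd=1
After 10 (visit(W)): cur=W back=2 fwd=0

W 2 0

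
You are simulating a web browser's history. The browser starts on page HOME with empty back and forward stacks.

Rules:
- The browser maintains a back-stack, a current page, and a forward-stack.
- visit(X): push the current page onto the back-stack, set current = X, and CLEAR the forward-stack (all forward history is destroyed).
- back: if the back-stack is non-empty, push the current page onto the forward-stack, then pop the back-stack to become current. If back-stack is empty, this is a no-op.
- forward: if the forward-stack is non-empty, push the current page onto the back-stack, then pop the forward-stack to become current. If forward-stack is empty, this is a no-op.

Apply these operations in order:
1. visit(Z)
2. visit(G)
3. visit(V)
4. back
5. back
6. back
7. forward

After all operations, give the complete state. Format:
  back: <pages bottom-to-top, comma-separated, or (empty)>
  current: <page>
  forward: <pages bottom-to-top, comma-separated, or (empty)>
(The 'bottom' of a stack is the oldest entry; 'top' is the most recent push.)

Answer: back: HOME
current: Z
forward: V,G

Derivation:
After 1 (visit(Z)): cur=Z back=1 fwd=0
After 2 (visit(G)): cur=G back=2 fwd=0
After 3 (visit(V)): cur=V back=3 fwd=0
After 4 (back): cur=G back=2 fwd=1
After 5 (back): cur=Z back=1 fwd=2
After 6 (back): cur=HOME back=0 fwd=3
After 7 (forward): cur=Z back=1 fwd=2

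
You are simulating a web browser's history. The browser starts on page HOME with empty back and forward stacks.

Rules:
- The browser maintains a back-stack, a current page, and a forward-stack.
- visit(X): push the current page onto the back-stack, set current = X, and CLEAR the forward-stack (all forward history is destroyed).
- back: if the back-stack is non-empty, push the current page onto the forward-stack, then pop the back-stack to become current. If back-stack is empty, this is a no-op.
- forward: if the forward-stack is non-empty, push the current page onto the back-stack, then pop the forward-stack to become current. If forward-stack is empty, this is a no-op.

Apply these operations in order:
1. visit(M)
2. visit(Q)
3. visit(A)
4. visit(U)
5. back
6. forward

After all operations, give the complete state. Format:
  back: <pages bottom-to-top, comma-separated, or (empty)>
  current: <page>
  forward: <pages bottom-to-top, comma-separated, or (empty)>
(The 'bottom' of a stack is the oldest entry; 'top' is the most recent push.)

Answer: back: HOME,M,Q,A
current: U
forward: (empty)

Derivation:
After 1 (visit(M)): cur=M back=1 fwd=0
After 2 (visit(Q)): cur=Q back=2 fwd=0
After 3 (visit(A)): cur=A back=3 fwd=0
After 4 (visit(U)): cur=U back=4 fwd=0
After 5 (back): cur=A back=3 fwd=1
After 6 (forward): cur=U back=4 fwd=0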